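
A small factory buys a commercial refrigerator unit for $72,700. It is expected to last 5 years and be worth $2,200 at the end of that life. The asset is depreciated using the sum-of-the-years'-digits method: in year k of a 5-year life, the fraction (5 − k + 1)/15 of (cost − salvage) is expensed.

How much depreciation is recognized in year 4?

$9,400

Depreciable base = $72,700 − $2,200 = $70,500.
Sum of the years' digits = 5+4+3+2+1 = 15.
Year 1: $70,500 × 5/15 = $23,500. Book value $49,200.
Year 2: $70,500 × 4/15 = $18,800. Book value $30,400.
Year 3: $70,500 × 3/15 = $14,100. Book value $16,300.
Year 4: $70,500 × 2/15 = $9,400. Book value $6,900.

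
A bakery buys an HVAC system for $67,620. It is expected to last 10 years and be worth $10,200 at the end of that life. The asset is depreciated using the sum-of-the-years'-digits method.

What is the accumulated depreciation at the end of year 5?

$41,760

Depreciable base = $67,620 − $10,200 = $57,420.
Sum of the years' digits = 10+9+8+7+6+5+4+3+2+1 = 55.
Year 1: $57,420 × 10/55 = $10,440. Book value $57,180.
Year 2: $57,420 × 9/55 = $9,396. Book value $47,784.
Year 3: $57,420 × 8/55 = $8,352. Book value $39,432.
Year 4: $57,420 × 7/55 = $7,308. Book value $32,124.
Year 5: $57,420 × 6/55 = $6,264. Book value $25,860.
Accumulated through year 5 = $67,620 − $25,860 = $41,760.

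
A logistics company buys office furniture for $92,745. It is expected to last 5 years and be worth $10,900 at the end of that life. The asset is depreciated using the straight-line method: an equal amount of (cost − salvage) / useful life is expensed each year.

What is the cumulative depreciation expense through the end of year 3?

Depreciable base = $92,745 − $10,900 = $81,845.
Annual expense = $81,845 / 5 = $16,369.
End of year 1: book value $76,376.
End of year 2: book value $60,007.
End of year 3: book value $43,638.
Accumulated through year 3 = $92,745 − $43,638 = $49,107.

$49,107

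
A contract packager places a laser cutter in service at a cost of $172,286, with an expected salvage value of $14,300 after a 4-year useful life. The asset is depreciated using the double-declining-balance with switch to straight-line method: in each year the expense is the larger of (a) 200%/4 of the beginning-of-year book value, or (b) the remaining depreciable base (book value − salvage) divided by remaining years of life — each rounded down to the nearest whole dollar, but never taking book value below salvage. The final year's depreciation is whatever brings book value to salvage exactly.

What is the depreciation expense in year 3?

$21,536

Depreciable base = $172,286 − $14,300 = $157,986.
Year 1: DB = ⌊$172,286 × 200%/4⌋ = $86,143; SL = ⌊$157,986/4⌋ = $39,496 → take DB $86,143. Book value $86,143.
Year 2: DB = ⌊$86,143 × 200%/4⌋ = $43,071; SL = ⌊$71,843/3⌋ = $23,947 → take DB $43,071. Book value $43,072.
Year 3: DB = ⌊$43,072 × 200%/4⌋ = $21,536; SL = ⌊$28,772/2⌋ = $14,386 → take DB $21,536. Book value $21,536.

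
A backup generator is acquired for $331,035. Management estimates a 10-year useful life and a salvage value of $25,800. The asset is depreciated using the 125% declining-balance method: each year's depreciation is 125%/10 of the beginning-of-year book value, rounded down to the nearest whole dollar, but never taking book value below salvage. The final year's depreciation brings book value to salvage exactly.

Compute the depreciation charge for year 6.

Depreciable base = $331,035 − $25,800 = $305,235.
Year 1: ⌊$331,035 × 125%/10⌋ = $41,379. Book value $289,656.
Year 2: ⌊$289,656 × 125%/10⌋ = $36,207. Book value $253,449.
Year 3: ⌊$253,449 × 125%/10⌋ = $31,681. Book value $221,768.
Year 4: ⌊$221,768 × 125%/10⌋ = $27,721. Book value $194,047.
Year 5: ⌊$194,047 × 125%/10⌋ = $24,255. Book value $169,792.
Year 6: ⌊$169,792 × 125%/10⌋ = $21,224. Book value $148,568.

$21,224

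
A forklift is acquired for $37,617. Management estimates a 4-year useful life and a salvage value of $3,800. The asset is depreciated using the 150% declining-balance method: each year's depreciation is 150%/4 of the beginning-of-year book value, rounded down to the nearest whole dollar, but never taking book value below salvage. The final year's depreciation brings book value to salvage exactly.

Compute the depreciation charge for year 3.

Depreciable base = $37,617 − $3,800 = $33,817.
Year 1: ⌊$37,617 × 150%/4⌋ = $14,106. Book value $23,511.
Year 2: ⌊$23,511 × 150%/4⌋ = $8,816. Book value $14,695.
Year 3: ⌊$14,695 × 150%/4⌋ = $5,510. Book value $9,185.

$5,510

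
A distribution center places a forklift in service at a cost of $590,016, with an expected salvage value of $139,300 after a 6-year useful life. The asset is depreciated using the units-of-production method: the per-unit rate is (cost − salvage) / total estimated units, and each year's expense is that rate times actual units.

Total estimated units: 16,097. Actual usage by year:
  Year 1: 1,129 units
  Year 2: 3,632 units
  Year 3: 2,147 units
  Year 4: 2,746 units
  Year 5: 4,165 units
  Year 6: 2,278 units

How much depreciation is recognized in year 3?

$60,116

Depreciable base = $590,016 − $139,300 = $450,716.
Rate = $450,716 / 16,097 units = $28 per unit.
Year 1: 1,129 × $28 = $31,612. Book value $558,404.
Year 2: 3,632 × $28 = $101,696. Book value $456,708.
Year 3: 2,147 × $28 = $60,116. Book value $396,592.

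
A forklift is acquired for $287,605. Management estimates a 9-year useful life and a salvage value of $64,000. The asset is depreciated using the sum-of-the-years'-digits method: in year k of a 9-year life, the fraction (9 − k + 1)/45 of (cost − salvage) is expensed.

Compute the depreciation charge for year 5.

Depreciable base = $287,605 − $64,000 = $223,605.
Sum of the years' digits = 9+8+7+6+5+4+3+2+1 = 45.
Year 1: $223,605 × 9/45 = $44,721. Book value $242,884.
Year 2: $223,605 × 8/45 = $39,752. Book value $203,132.
Year 3: $223,605 × 7/45 = $34,783. Book value $168,349.
Year 4: $223,605 × 6/45 = $29,814. Book value $138,535.
Year 5: $223,605 × 5/45 = $24,845. Book value $113,690.

$24,845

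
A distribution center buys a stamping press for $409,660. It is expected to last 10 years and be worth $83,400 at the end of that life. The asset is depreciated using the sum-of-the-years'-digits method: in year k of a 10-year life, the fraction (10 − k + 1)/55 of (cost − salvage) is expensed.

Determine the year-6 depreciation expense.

$29,660

Depreciable base = $409,660 − $83,400 = $326,260.
Sum of the years' digits = 10+9+8+7+6+5+4+3+2+1 = 55.
Year 1: $326,260 × 10/55 = $59,320. Book value $350,340.
Year 2: $326,260 × 9/55 = $53,388. Book value $296,952.
Year 3: $326,260 × 8/55 = $47,456. Book value $249,496.
Year 4: $326,260 × 7/55 = $41,524. Book value $207,972.
Year 5: $326,260 × 6/55 = $35,592. Book value $172,380.
Year 6: $326,260 × 5/55 = $29,660. Book value $142,720.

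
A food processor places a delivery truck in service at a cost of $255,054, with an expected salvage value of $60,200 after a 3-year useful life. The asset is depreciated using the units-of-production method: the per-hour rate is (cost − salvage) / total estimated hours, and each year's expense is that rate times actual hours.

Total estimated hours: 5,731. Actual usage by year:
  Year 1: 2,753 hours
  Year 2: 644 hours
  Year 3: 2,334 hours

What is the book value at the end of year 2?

$139,556

Depreciable base = $255,054 − $60,200 = $194,854.
Rate = $194,854 / 5,731 hours = $34 per hour.
Year 1: 2,753 × $34 = $93,602. Book value $161,452.
Year 2: 644 × $34 = $21,896. Book value $139,556.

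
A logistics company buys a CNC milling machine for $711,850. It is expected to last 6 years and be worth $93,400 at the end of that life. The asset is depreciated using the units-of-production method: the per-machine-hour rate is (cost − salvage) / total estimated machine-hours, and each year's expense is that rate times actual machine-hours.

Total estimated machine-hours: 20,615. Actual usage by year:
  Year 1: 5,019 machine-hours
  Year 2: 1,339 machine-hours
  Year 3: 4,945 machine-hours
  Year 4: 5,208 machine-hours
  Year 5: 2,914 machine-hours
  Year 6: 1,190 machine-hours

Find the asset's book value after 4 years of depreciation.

Depreciable base = $711,850 − $93,400 = $618,450.
Rate = $618,450 / 20,615 machine-hours = $30 per machine-hour.
Year 1: 5,019 × $30 = $150,570. Book value $561,280.
Year 2: 1,339 × $30 = $40,170. Book value $521,110.
Year 3: 4,945 × $30 = $148,350. Book value $372,760.
Year 4: 5,208 × $30 = $156,240. Book value $216,520.

$216,520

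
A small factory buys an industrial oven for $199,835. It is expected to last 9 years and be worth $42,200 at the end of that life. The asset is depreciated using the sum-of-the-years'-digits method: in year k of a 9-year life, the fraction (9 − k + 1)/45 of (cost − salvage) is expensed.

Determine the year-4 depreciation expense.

Depreciable base = $199,835 − $42,200 = $157,635.
Sum of the years' digits = 9+8+7+6+5+4+3+2+1 = 45.
Year 1: $157,635 × 9/45 = $31,527. Book value $168,308.
Year 2: $157,635 × 8/45 = $28,024. Book value $140,284.
Year 3: $157,635 × 7/45 = $24,521. Book value $115,763.
Year 4: $157,635 × 6/45 = $21,018. Book value $94,745.

$21,018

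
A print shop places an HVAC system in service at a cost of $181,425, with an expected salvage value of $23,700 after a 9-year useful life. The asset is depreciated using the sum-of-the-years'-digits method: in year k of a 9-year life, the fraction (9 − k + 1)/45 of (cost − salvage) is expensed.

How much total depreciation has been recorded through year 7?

$147,210

Depreciable base = $181,425 − $23,700 = $157,725.
Sum of the years' digits = 9+8+7+6+5+4+3+2+1 = 45.
Year 1: $157,725 × 9/45 = $31,545. Book value $149,880.
Year 2: $157,725 × 8/45 = $28,040. Book value $121,840.
Year 3: $157,725 × 7/45 = $24,535. Book value $97,305.
Year 4: $157,725 × 6/45 = $21,030. Book value $76,275.
Year 5: $157,725 × 5/45 = $17,525. Book value $58,750.
Year 6: $157,725 × 4/45 = $14,020. Book value $44,730.
Year 7: $157,725 × 3/45 = $10,515. Book value $34,215.
Accumulated through year 7 = $181,425 − $34,215 = $147,210.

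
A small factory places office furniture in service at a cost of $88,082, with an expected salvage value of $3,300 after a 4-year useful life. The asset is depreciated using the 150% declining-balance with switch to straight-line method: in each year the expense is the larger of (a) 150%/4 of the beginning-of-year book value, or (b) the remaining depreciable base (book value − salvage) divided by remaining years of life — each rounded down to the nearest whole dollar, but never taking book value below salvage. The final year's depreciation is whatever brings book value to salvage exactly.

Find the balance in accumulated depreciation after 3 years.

$69,228

Depreciable base = $88,082 − $3,300 = $84,782.
Year 1: DB = ⌊$88,082 × 150%/4⌋ = $33,030; SL = ⌊$84,782/4⌋ = $21,195 → take DB $33,030. Book value $55,052.
Year 2: DB = ⌊$55,052 × 150%/4⌋ = $20,644; SL = ⌊$51,752/3⌋ = $17,250 → take DB $20,644. Book value $34,408.
Year 3: DB = ⌊$34,408 × 150%/4⌋ = $12,903; SL = ⌊$31,108/2⌋ = $15,554 → take SL $15,554. Book value $18,854.
Accumulated through year 3 = $88,082 − $18,854 = $69,228.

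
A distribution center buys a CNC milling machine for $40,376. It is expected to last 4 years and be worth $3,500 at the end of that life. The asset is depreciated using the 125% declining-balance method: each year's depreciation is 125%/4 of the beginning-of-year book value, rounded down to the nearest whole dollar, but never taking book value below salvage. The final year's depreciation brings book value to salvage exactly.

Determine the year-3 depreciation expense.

$5,964

Depreciable base = $40,376 − $3,500 = $36,876.
Year 1: ⌊$40,376 × 125%/4⌋ = $12,617. Book value $27,759.
Year 2: ⌊$27,759 × 125%/4⌋ = $8,674. Book value $19,085.
Year 3: ⌊$19,085 × 125%/4⌋ = $5,964. Book value $13,121.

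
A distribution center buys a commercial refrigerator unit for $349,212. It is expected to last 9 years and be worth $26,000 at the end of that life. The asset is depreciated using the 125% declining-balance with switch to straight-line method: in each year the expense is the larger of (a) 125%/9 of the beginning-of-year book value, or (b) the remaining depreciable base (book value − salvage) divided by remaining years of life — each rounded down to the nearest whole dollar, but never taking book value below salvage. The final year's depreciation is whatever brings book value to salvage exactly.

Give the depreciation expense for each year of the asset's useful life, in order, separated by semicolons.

Depreciable base = $349,212 − $26,000 = $323,212.
Year 1: DB = ⌊$349,212 × 125%/9⌋ = $48,501; SL = ⌊$323,212/9⌋ = $35,912 → take DB $48,501. Book value $300,711.
Year 2: DB = ⌊$300,711 × 125%/9⌋ = $41,765; SL = ⌊$274,711/8⌋ = $34,338 → take DB $41,765. Book value $258,946.
Year 3: DB = ⌊$258,946 × 125%/9⌋ = $35,964; SL = ⌊$232,946/7⌋ = $33,278 → take DB $35,964. Book value $222,982.
Year 4: DB = ⌊$222,982 × 125%/9⌋ = $30,969; SL = ⌊$196,982/6⌋ = $32,830 → take SL $32,830. Book value $190,152.
Year 5: DB = ⌊$190,152 × 125%/9⌋ = $26,410; SL = ⌊$164,152/5⌋ = $32,830 → take SL $32,830. Book value $157,322.
Year 6: DB = ⌊$157,322 × 125%/9⌋ = $21,850; SL = ⌊$131,322/4⌋ = $32,830 → take SL $32,830. Book value $124,492.
Year 7: DB = ⌊$124,492 × 125%/9⌋ = $17,290; SL = ⌊$98,492/3⌋ = $32,830 → take SL $32,830. Book value $91,662.
Year 8: DB = ⌊$91,662 × 125%/9⌋ = $12,730; SL = ⌊$65,662/2⌋ = $32,831 → take SL $32,831. Book value $58,831.
Year 9 (final): $58,831 − $26,000 = $32,831. Book value $26,000.

$48,501; $41,765; $35,964; $32,830; $32,830; $32,830; $32,830; $32,831; $32,831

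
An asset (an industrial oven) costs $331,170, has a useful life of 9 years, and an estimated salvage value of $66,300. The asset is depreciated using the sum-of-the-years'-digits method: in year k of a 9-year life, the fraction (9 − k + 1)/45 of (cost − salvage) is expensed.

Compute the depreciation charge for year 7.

$17,658

Depreciable base = $331,170 − $66,300 = $264,870.
Sum of the years' digits = 9+8+7+6+5+4+3+2+1 = 45.
Year 1: $264,870 × 9/45 = $52,974. Book value $278,196.
Year 2: $264,870 × 8/45 = $47,088. Book value $231,108.
Year 3: $264,870 × 7/45 = $41,202. Book value $189,906.
Year 4: $264,870 × 6/45 = $35,316. Book value $154,590.
Year 5: $264,870 × 5/45 = $29,430. Book value $125,160.
Year 6: $264,870 × 4/45 = $23,544. Book value $101,616.
Year 7: $264,870 × 3/45 = $17,658. Book value $83,958.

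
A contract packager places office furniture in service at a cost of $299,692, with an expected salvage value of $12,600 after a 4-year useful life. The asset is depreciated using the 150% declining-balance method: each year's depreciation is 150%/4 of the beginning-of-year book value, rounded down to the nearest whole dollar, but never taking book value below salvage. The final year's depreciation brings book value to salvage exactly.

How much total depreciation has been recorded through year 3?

Depreciable base = $299,692 − $12,600 = $287,092.
Year 1: ⌊$299,692 × 150%/4⌋ = $112,384. Book value $187,308.
Year 2: ⌊$187,308 × 150%/4⌋ = $70,240. Book value $117,068.
Year 3: ⌊$117,068 × 150%/4⌋ = $43,900. Book value $73,168.
Accumulated through year 3 = $299,692 − $73,168 = $226,524.

$226,524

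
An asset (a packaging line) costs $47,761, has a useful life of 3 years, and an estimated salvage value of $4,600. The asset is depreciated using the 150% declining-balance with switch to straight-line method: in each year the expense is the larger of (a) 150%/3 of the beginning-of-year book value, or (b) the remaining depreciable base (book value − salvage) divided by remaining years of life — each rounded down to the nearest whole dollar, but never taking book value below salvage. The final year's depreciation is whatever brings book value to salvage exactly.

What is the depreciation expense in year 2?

Depreciable base = $47,761 − $4,600 = $43,161.
Year 1: DB = ⌊$47,761 × 150%/3⌋ = $23,880; SL = ⌊$43,161/3⌋ = $14,387 → take DB $23,880. Book value $23,881.
Year 2: DB = ⌊$23,881 × 150%/3⌋ = $11,940; SL = ⌊$19,281/2⌋ = $9,640 → take DB $11,940. Book value $11,941.

$11,940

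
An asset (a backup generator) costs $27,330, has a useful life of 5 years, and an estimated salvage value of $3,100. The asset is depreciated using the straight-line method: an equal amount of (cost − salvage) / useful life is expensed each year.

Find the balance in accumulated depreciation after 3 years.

Depreciable base = $27,330 − $3,100 = $24,230.
Annual expense = $24,230 / 5 = $4,846.
End of year 1: book value $22,484.
End of year 2: book value $17,638.
End of year 3: book value $12,792.
Accumulated through year 3 = $27,330 − $12,792 = $14,538.

$14,538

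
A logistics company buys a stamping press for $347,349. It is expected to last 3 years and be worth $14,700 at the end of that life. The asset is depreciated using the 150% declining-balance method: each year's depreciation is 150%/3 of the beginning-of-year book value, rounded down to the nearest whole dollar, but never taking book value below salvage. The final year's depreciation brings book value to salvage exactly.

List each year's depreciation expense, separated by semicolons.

$173,674; $86,837; $72,138

Depreciable base = $347,349 − $14,700 = $332,649.
Year 1: ⌊$347,349 × 150%/3⌋ = $173,674. Book value $173,675.
Year 2: ⌊$173,675 × 150%/3⌋ = $86,837. Book value $86,838.
Year 3 (final): $86,838 − $14,700 = $72,138. Book value $14,700.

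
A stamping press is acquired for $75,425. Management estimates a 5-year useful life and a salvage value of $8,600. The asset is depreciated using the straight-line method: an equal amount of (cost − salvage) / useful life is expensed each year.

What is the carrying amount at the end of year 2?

Depreciable base = $75,425 − $8,600 = $66,825.
Annual expense = $66,825 / 5 = $13,365.
End of year 1: book value $62,060.
End of year 2: book value $48,695.

$48,695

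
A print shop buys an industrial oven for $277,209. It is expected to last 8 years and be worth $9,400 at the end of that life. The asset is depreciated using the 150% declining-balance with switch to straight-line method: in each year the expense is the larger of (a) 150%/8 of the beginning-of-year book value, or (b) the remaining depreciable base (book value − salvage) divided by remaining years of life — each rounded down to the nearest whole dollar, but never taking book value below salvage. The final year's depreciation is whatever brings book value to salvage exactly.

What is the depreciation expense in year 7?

Depreciable base = $277,209 − $9,400 = $267,809.
Year 1: DB = ⌊$277,209 × 150%/8⌋ = $51,976; SL = ⌊$267,809/8⌋ = $33,476 → take DB $51,976. Book value $225,233.
Year 2: DB = ⌊$225,233 × 150%/8⌋ = $42,231; SL = ⌊$215,833/7⌋ = $30,833 → take DB $42,231. Book value $183,002.
Year 3: DB = ⌊$183,002 × 150%/8⌋ = $34,312; SL = ⌊$173,602/6⌋ = $28,933 → take DB $34,312. Book value $148,690.
Year 4: DB = ⌊$148,690 × 150%/8⌋ = $27,879; SL = ⌊$139,290/5⌋ = $27,858 → take DB $27,879. Book value $120,811.
Year 5: DB = ⌊$120,811 × 150%/8⌋ = $22,652; SL = ⌊$111,411/4⌋ = $27,852 → take SL $27,852. Book value $92,959.
Year 6: DB = ⌊$92,959 × 150%/8⌋ = $17,429; SL = ⌊$83,559/3⌋ = $27,853 → take SL $27,853. Book value $65,106.
Year 7: DB = ⌊$65,106 × 150%/8⌋ = $12,207; SL = ⌊$55,706/2⌋ = $27,853 → take SL $27,853. Book value $37,253.

$27,853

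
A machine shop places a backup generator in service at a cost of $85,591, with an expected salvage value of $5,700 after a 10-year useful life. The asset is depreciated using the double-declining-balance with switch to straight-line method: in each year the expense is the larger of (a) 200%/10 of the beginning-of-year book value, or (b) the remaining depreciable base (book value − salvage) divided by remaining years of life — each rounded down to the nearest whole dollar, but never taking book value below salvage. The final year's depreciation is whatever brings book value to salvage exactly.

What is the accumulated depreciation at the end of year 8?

Depreciable base = $85,591 − $5,700 = $79,891.
Year 1: DB = ⌊$85,591 × 200%/10⌋ = $17,118; SL = ⌊$79,891/10⌋ = $7,989 → take DB $17,118. Book value $68,473.
Year 2: DB = ⌊$68,473 × 200%/10⌋ = $13,694; SL = ⌊$62,773/9⌋ = $6,974 → take DB $13,694. Book value $54,779.
Year 3: DB = ⌊$54,779 × 200%/10⌋ = $10,955; SL = ⌊$49,079/8⌋ = $6,134 → take DB $10,955. Book value $43,824.
Year 4: DB = ⌊$43,824 × 200%/10⌋ = $8,764; SL = ⌊$38,124/7⌋ = $5,446 → take DB $8,764. Book value $35,060.
Year 5: DB = ⌊$35,060 × 200%/10⌋ = $7,012; SL = ⌊$29,360/6⌋ = $4,893 → take DB $7,012. Book value $28,048.
Year 6: DB = ⌊$28,048 × 200%/10⌋ = $5,609; SL = ⌊$22,348/5⌋ = $4,469 → take DB $5,609. Book value $22,439.
Year 7: DB = ⌊$22,439 × 200%/10⌋ = $4,487; SL = ⌊$16,739/4⌋ = $4,184 → take DB $4,487. Book value $17,952.
Year 8: DB = ⌊$17,952 × 200%/10⌋ = $3,590; SL = ⌊$12,252/3⌋ = $4,084 → take SL $4,084. Book value $13,868.
Accumulated through year 8 = $85,591 − $13,868 = $71,723.

$71,723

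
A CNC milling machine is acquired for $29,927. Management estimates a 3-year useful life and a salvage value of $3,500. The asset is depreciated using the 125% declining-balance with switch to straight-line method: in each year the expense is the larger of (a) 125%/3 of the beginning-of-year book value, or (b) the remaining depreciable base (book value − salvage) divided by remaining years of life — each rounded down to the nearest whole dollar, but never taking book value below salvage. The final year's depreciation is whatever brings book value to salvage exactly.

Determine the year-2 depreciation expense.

$7,274

Depreciable base = $29,927 − $3,500 = $26,427.
Year 1: DB = ⌊$29,927 × 125%/3⌋ = $12,469; SL = ⌊$26,427/3⌋ = $8,809 → take DB $12,469. Book value $17,458.
Year 2: DB = ⌊$17,458 × 125%/3⌋ = $7,274; SL = ⌊$13,958/2⌋ = $6,979 → take DB $7,274. Book value $10,184.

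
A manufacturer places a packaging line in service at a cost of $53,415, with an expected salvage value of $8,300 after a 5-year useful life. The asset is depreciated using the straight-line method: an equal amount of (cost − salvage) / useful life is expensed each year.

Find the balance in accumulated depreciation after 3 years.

Depreciable base = $53,415 − $8,300 = $45,115.
Annual expense = $45,115 / 5 = $9,023.
End of year 1: book value $44,392.
End of year 2: book value $35,369.
End of year 3: book value $26,346.
Accumulated through year 3 = $53,415 − $26,346 = $27,069.

$27,069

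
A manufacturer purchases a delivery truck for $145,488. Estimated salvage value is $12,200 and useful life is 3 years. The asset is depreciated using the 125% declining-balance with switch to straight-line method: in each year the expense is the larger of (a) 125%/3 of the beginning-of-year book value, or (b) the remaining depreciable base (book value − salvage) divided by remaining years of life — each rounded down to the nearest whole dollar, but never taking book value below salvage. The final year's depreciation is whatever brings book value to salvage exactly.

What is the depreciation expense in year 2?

$36,334

Depreciable base = $145,488 − $12,200 = $133,288.
Year 1: DB = ⌊$145,488 × 125%/3⌋ = $60,620; SL = ⌊$133,288/3⌋ = $44,429 → take DB $60,620. Book value $84,868.
Year 2: DB = ⌊$84,868 × 125%/3⌋ = $35,361; SL = ⌊$72,668/2⌋ = $36,334 → take SL $36,334. Book value $48,534.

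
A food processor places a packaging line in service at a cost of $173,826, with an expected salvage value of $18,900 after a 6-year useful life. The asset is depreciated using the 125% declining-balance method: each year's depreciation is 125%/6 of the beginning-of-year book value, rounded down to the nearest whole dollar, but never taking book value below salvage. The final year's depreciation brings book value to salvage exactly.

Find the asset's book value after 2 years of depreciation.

Depreciable base = $173,826 − $18,900 = $154,926.
Year 1: ⌊$173,826 × 125%/6⌋ = $36,213. Book value $137,613.
Year 2: ⌊$137,613 × 125%/6⌋ = $28,669. Book value $108,944.

$108,944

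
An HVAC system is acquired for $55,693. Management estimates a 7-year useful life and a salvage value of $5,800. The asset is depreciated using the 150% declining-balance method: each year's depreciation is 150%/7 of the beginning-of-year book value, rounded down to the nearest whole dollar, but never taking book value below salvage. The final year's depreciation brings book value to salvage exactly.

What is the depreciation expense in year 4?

$5,789

Depreciable base = $55,693 − $5,800 = $49,893.
Year 1: ⌊$55,693 × 150%/7⌋ = $11,934. Book value $43,759.
Year 2: ⌊$43,759 × 150%/7⌋ = $9,376. Book value $34,383.
Year 3: ⌊$34,383 × 150%/7⌋ = $7,367. Book value $27,016.
Year 4: ⌊$27,016 × 150%/7⌋ = $5,789. Book value $21,227.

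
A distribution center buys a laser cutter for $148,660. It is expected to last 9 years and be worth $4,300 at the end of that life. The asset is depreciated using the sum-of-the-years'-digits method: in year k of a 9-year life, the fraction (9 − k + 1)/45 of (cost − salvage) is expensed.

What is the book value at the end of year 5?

Depreciable base = $148,660 − $4,300 = $144,360.
Sum of the years' digits = 9+8+7+6+5+4+3+2+1 = 45.
Year 1: $144,360 × 9/45 = $28,872. Book value $119,788.
Year 2: $144,360 × 8/45 = $25,664. Book value $94,124.
Year 3: $144,360 × 7/45 = $22,456. Book value $71,668.
Year 4: $144,360 × 6/45 = $19,248. Book value $52,420.
Year 5: $144,360 × 5/45 = $16,040. Book value $36,380.

$36,380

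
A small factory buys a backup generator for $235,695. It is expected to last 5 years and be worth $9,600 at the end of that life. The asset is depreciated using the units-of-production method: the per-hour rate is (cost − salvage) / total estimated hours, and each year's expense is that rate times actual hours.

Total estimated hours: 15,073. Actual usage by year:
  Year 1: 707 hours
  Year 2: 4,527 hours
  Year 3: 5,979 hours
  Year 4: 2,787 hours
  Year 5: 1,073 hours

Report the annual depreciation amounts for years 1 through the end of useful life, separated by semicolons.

$10,605; $67,905; $89,685; $41,805; $16,095

Depreciable base = $235,695 − $9,600 = $226,095.
Rate = $226,095 / 15,073 hours = $15 per hour.
Year 1: 707 × $15 = $10,605. Book value $225,090.
Year 2: 4,527 × $15 = $67,905. Book value $157,185.
Year 3: 5,979 × $15 = $89,685. Book value $67,500.
Year 4: 2,787 × $15 = $41,805. Book value $25,695.
Year 5: 1,073 × $15 = $16,095. Book value $9,600.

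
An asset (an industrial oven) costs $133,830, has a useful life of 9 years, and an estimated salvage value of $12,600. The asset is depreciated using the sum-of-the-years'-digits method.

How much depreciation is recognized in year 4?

$16,164

Depreciable base = $133,830 − $12,600 = $121,230.
Sum of the years' digits = 9+8+7+6+5+4+3+2+1 = 45.
Year 1: $121,230 × 9/45 = $24,246. Book value $109,584.
Year 2: $121,230 × 8/45 = $21,552. Book value $88,032.
Year 3: $121,230 × 7/45 = $18,858. Book value $69,174.
Year 4: $121,230 × 6/45 = $16,164. Book value $53,010.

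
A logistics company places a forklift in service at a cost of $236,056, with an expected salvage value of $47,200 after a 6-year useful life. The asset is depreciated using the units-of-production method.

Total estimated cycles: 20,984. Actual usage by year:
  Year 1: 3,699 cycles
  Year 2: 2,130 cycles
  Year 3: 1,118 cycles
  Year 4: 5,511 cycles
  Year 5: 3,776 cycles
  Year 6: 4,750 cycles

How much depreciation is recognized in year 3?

$10,062

Depreciable base = $236,056 − $47,200 = $188,856.
Rate = $188,856 / 20,984 cycles = $9 per cycle.
Year 1: 3,699 × $9 = $33,291. Book value $202,765.
Year 2: 2,130 × $9 = $19,170. Book value $183,595.
Year 3: 1,118 × $9 = $10,062. Book value $173,533.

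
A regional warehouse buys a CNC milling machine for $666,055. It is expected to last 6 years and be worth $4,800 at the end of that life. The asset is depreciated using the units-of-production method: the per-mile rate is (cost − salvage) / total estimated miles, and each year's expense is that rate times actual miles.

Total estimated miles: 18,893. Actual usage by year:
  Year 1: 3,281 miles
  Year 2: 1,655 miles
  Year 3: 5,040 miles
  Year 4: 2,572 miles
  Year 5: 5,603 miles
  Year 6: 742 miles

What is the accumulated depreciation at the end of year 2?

$172,760

Depreciable base = $666,055 − $4,800 = $661,255.
Rate = $661,255 / 18,893 miles = $35 per mile.
Year 1: 3,281 × $35 = $114,835. Book value $551,220.
Year 2: 1,655 × $35 = $57,925. Book value $493,295.
Accumulated through year 2 = $666,055 − $493,295 = $172,760.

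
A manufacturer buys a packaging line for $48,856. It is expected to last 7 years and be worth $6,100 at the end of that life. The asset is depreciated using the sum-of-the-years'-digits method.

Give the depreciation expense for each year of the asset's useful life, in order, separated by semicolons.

$10,689; $9,162; $7,635; $6,108; $4,581; $3,054; $1,527

Depreciable base = $48,856 − $6,100 = $42,756.
Sum of the years' digits = 7+6+5+4+3+2+1 = 28.
Year 1: $42,756 × 7/28 = $10,689. Book value $38,167.
Year 2: $42,756 × 6/28 = $9,162. Book value $29,005.
Year 3: $42,756 × 5/28 = $7,635. Book value $21,370.
Year 4: $42,756 × 4/28 = $6,108. Book value $15,262.
Year 5: $42,756 × 3/28 = $4,581. Book value $10,681.
Year 6: $42,756 × 2/28 = $3,054. Book value $7,627.
Year 7: $42,756 × 1/28 = $1,527. Book value $6,100.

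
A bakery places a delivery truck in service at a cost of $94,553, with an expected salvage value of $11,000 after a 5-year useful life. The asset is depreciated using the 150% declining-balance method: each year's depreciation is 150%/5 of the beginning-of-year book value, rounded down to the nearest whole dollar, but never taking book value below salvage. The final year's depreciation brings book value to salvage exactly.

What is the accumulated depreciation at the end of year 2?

Depreciable base = $94,553 − $11,000 = $83,553.
Year 1: ⌊$94,553 × 150%/5⌋ = $28,365. Book value $66,188.
Year 2: ⌊$66,188 × 150%/5⌋ = $19,856. Book value $46,332.
Accumulated through year 2 = $94,553 − $46,332 = $48,221.

$48,221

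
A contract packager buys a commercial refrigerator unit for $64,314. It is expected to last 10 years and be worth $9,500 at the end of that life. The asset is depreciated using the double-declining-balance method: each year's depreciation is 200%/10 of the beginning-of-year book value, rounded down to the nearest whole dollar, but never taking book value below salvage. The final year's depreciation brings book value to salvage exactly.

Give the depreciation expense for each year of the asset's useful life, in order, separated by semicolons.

$12,862; $10,290; $8,232; $6,586; $5,268; $4,215; $3,372; $2,697; $1,292; $0

Depreciable base = $64,314 − $9,500 = $54,814.
Year 1: ⌊$64,314 × 200%/10⌋ = $12,862. Book value $51,452.
Year 2: ⌊$51,452 × 200%/10⌋ = $10,290. Book value $41,162.
Year 3: ⌊$41,162 × 200%/10⌋ = $8,232. Book value $32,930.
Year 4: ⌊$32,930 × 200%/10⌋ = $6,586. Book value $26,344.
Year 5: ⌊$26,344 × 200%/10⌋ = $5,268. Book value $21,076.
Year 6: ⌊$21,076 × 200%/10⌋ = $4,215. Book value $16,861.
Year 7: ⌊$16,861 × 200%/10⌋ = $3,372. Book value $13,489.
Year 8: ⌊$13,489 × 200%/10⌋ = $2,697. Book value $10,792.
Year 9: ⌊$10,792 × 200%/10⌋ = $2,158, capped at $1,292. Book value $9,500.
Year 10 (final): $9,500 − $9,500 = $0. Book value $9,500.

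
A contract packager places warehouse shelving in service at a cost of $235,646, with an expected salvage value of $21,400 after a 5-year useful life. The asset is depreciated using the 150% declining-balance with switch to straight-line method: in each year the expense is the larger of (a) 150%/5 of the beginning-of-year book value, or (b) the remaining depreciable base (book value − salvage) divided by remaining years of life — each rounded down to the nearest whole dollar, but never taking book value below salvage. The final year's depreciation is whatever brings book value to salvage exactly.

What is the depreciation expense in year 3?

Depreciable base = $235,646 − $21,400 = $214,246.
Year 1: DB = ⌊$235,646 × 150%/5⌋ = $70,693; SL = ⌊$214,246/5⌋ = $42,849 → take DB $70,693. Book value $164,953.
Year 2: DB = ⌊$164,953 × 150%/5⌋ = $49,485; SL = ⌊$143,553/4⌋ = $35,888 → take DB $49,485. Book value $115,468.
Year 3: DB = ⌊$115,468 × 150%/5⌋ = $34,640; SL = ⌊$94,068/3⌋ = $31,356 → take DB $34,640. Book value $80,828.

$34,640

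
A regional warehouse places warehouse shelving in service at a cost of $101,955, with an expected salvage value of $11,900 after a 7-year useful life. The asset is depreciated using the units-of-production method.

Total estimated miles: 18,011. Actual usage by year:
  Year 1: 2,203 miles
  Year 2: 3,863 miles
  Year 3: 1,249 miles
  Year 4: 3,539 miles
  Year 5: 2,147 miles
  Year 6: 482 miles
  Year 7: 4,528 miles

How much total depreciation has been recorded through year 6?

Depreciable base = $101,955 − $11,900 = $90,055.
Rate = $90,055 / 18,011 miles = $5 per mile.
Year 1: 2,203 × $5 = $11,015. Book value $90,940.
Year 2: 3,863 × $5 = $19,315. Book value $71,625.
Year 3: 1,249 × $5 = $6,245. Book value $65,380.
Year 4: 3,539 × $5 = $17,695. Book value $47,685.
Year 5: 2,147 × $5 = $10,735. Book value $36,950.
Year 6: 482 × $5 = $2,410. Book value $34,540.
Accumulated through year 6 = $101,955 − $34,540 = $67,415.

$67,415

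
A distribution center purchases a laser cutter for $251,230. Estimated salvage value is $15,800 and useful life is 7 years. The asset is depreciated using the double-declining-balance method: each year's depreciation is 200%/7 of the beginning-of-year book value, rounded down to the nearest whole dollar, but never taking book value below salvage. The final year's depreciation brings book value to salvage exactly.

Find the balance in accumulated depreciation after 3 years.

Depreciable base = $251,230 − $15,800 = $235,430.
Year 1: ⌊$251,230 × 200%/7⌋ = $71,780. Book value $179,450.
Year 2: ⌊$179,450 × 200%/7⌋ = $51,271. Book value $128,179.
Year 3: ⌊$128,179 × 200%/7⌋ = $36,622. Book value $91,557.
Accumulated through year 3 = $251,230 − $91,557 = $159,673.

$159,673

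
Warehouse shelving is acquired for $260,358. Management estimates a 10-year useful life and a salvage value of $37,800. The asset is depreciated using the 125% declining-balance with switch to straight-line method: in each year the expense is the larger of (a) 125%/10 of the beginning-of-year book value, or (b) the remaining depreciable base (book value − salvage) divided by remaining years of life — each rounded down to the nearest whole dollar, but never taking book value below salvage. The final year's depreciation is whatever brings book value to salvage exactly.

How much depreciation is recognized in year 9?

Depreciable base = $260,358 − $37,800 = $222,558.
Year 1: DB = ⌊$260,358 × 125%/10⌋ = $32,544; SL = ⌊$222,558/10⌋ = $22,255 → take DB $32,544. Book value $227,814.
Year 2: DB = ⌊$227,814 × 125%/10⌋ = $28,476; SL = ⌊$190,014/9⌋ = $21,112 → take DB $28,476. Book value $199,338.
Year 3: DB = ⌊$199,338 × 125%/10⌋ = $24,917; SL = ⌊$161,538/8⌋ = $20,192 → take DB $24,917. Book value $174,421.
Year 4: DB = ⌊$174,421 × 125%/10⌋ = $21,802; SL = ⌊$136,621/7⌋ = $19,517 → take DB $21,802. Book value $152,619.
Year 5: DB = ⌊$152,619 × 125%/10⌋ = $19,077; SL = ⌊$114,819/6⌋ = $19,136 → take SL $19,136. Book value $133,483.
Year 6: DB = ⌊$133,483 × 125%/10⌋ = $16,685; SL = ⌊$95,683/5⌋ = $19,136 → take SL $19,136. Book value $114,347.
Year 7: DB = ⌊$114,347 × 125%/10⌋ = $14,293; SL = ⌊$76,547/4⌋ = $19,136 → take SL $19,136. Book value $95,211.
Year 8: DB = ⌊$95,211 × 125%/10⌋ = $11,901; SL = ⌊$57,411/3⌋ = $19,137 → take SL $19,137. Book value $76,074.
Year 9: DB = ⌊$76,074 × 125%/10⌋ = $9,509; SL = ⌊$38,274/2⌋ = $19,137 → take SL $19,137. Book value $56,937.

$19,137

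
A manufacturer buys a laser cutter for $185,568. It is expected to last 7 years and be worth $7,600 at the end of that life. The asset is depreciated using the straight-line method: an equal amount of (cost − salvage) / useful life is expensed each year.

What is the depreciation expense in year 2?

Depreciable base = $185,568 − $7,600 = $177,968.
Annual expense = $177,968 / 7 = $25,424.

$25,424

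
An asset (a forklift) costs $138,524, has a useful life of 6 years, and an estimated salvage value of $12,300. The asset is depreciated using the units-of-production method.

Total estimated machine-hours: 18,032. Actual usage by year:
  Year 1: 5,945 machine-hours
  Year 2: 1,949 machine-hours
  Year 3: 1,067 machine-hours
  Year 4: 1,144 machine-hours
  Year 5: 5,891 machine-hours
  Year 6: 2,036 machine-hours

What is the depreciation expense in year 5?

$41,237

Depreciable base = $138,524 − $12,300 = $126,224.
Rate = $126,224 / 18,032 machine-hours = $7 per machine-hour.
Year 1: 5,945 × $7 = $41,615. Book value $96,909.
Year 2: 1,949 × $7 = $13,643. Book value $83,266.
Year 3: 1,067 × $7 = $7,469. Book value $75,797.
Year 4: 1,144 × $7 = $8,008. Book value $67,789.
Year 5: 5,891 × $7 = $41,237. Book value $26,552.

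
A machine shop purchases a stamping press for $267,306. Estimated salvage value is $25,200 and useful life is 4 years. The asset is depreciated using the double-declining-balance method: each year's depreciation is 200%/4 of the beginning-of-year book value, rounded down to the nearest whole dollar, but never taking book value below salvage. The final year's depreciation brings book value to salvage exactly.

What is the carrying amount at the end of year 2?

Depreciable base = $267,306 − $25,200 = $242,106.
Year 1: ⌊$267,306 × 200%/4⌋ = $133,653. Book value $133,653.
Year 2: ⌊$133,653 × 200%/4⌋ = $66,826. Book value $66,827.

$66,827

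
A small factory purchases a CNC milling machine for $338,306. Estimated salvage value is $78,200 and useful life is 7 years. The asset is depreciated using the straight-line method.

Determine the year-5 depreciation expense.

Depreciable base = $338,306 − $78,200 = $260,106.
Annual expense = $260,106 / 7 = $37,158.

$37,158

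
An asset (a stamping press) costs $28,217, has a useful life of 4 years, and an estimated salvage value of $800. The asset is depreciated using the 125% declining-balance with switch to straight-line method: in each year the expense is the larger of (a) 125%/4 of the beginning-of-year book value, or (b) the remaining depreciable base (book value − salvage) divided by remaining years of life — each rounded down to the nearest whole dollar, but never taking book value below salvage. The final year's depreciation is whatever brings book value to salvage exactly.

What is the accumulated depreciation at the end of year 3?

$21,217

Depreciable base = $28,217 − $800 = $27,417.
Year 1: DB = ⌊$28,217 × 125%/4⌋ = $8,817; SL = ⌊$27,417/4⌋ = $6,854 → take DB $8,817. Book value $19,400.
Year 2: DB = ⌊$19,400 × 125%/4⌋ = $6,062; SL = ⌊$18,600/3⌋ = $6,200 → take SL $6,200. Book value $13,200.
Year 3: DB = ⌊$13,200 × 125%/4⌋ = $4,125; SL = ⌊$12,400/2⌋ = $6,200 → take SL $6,200. Book value $7,000.
Accumulated through year 3 = $28,217 − $7,000 = $21,217.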